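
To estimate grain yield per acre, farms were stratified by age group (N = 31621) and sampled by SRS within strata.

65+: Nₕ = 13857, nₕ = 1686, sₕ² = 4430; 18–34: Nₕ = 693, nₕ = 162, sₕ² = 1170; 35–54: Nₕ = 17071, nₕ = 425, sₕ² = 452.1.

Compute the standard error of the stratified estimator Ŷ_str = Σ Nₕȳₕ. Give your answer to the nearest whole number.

Var(Ŷ_str) = Σₕ Nₕ²(1 − fₕ)sₕ²/nₕ.
65+: 13857²·(1 − 1686/13857)·4430/1686 = 4.431407 × 10^8.
18–34: 693²·(1 − 162/693)·1170/162 = 2.657655 × 10^6.
35–54: 17071²·(1 − 425/17071)·452.1/425 = 3.0228349 × 10^8.
Sum = 7.4808185 × 10^8.
SE = √(7.4808185 × 10^8) = 27351.

27351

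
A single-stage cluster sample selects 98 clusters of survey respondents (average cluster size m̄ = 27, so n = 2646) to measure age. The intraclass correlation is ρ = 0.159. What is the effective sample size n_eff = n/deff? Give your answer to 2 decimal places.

515.39

deff = 1 + (27 − 1)·0.159 = 1 + 4.134 = 5.134.
n_eff = 2646 / 5.134 = 515.39.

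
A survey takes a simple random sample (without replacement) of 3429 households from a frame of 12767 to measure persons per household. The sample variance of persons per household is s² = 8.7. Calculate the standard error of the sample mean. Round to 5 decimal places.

0.04308

Under SRS without replacement, Var(ȳ) = (1 − f)·s²/n with f = n/N = 3429/12767 = 0.26858307.
Var(ȳ) = (1 − 0.26858307)·8.7/3429 = 0.73141693·0.0025371829 = 0.0018557385.
SE(ȳ) = √(0.0018557385) = 0.04308.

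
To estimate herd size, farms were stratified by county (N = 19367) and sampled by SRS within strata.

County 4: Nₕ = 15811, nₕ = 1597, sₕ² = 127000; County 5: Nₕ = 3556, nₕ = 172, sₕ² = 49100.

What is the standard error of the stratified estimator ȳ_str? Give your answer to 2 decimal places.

7.54

Var(ȳ_str) = Σₕ Wₕ²(1 − fₕ)sₕ²/nₕ with Wₕ = Nₕ/N, N = 19367.
County 4: Wₕ = 0.81638870; term = 0.81638870²·(1 − 0.10100563)·127000/1597 = 47.648557.
County 5: Wₕ = 0.18361130; term = 0.18361130²·(1 − 0.04836895)·49100/172 = 9.1584177.
Sum = 56.806975.
SE = √(56.806975) = 7.54.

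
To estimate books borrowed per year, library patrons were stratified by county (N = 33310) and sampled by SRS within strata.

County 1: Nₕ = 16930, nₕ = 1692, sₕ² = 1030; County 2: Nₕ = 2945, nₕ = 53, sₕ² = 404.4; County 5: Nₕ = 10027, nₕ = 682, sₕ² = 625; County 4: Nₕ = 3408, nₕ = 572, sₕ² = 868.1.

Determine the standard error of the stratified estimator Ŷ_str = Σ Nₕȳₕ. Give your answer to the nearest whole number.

Var(Ŷ_str) = Σₕ Nₕ²(1 − fₕ)sₕ²/nₕ.
County 1: 16930²·(1 − 1692/16930)·1030/1692 = 1.5704416 × 10^8.
County 2: 2945²·(1 − 53/2945)·404.4/53 = 6.4985859 × 10^7.
County 5: 10027²·(1 − 682/10027)·625/682 = 8.587089 × 10^7.
County 4: 3408²·(1 − 572/3408)·868.1/572 = 1.4668292 × 10^7.
Sum = 3.225692 × 10^8.
SE = √(3.225692 × 10^8) = 17960.

17960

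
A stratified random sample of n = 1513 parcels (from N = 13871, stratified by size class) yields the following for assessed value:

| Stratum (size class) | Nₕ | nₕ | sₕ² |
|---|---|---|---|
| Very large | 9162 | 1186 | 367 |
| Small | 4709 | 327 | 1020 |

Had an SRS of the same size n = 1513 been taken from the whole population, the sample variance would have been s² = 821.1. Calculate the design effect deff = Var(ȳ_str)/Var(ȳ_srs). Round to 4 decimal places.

Var(ȳ_str) = Σ Wₕ²(1−fₕ)sₕ²/nₕ with Wₕ = Nₕ/13871:
  Very large: (9162/13871)²·(1−1186/9162)·367/1186 = 0.11752798
  Small: (4709/13871)²·(1−327/4709)·1020/327 = 0.33453221
  → Var(ȳ_str) = 0.45206019.
Var(ȳ_srs) = (1 − 1513/13871)·821.1/1513 = 0.48350119.
deff = 0.45206019 / 0.48350119 = 0.9350.

0.9350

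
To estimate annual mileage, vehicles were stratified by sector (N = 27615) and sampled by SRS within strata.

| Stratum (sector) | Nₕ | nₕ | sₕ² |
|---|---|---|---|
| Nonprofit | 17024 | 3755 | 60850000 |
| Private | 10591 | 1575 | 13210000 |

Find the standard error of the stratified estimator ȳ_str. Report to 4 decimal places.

76.4882

Var(ȳ_str) = Σₕ Wₕ²(1 − fₕ)sₕ²/nₕ with Wₕ = Nₕ/N, N = 27615.
Nonprofit: Wₕ = 0.61647655; term = 0.61647655²·(1 − 0.22057096)·60850000/3755 = 4800.2113.
Private: Wₕ = 0.38352345; term = 0.38352345²·(1 − 0.14871117)·13210000/1575 = 1050.2267.
Sum = 5850.438.
SE = √(5850.438) = 76.4882.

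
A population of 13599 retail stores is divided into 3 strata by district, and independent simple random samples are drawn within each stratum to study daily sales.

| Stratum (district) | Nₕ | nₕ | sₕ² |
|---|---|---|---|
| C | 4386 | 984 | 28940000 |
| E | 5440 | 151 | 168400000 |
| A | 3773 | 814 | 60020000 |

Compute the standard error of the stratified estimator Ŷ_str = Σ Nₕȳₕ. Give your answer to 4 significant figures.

5.775 × 10^6

Var(Ŷ_str) = Σₕ Nₕ²(1 − fₕ)sₕ²/nₕ.
C: 4386²·(1 − 984/4386)·28940000/984 = 4.3884016 × 10^11.
E: 5440²·(1 − 151/5440)·168400000/151 = 3.2087627 × 10^13.
A: 3773²·(1 − 814/3773)·60020000/814 = 8.231962 × 10^11.
Sum = 3.3349663 × 10^13.
SE = √(3.3349663 × 10^13) = 5.775 × 10^6.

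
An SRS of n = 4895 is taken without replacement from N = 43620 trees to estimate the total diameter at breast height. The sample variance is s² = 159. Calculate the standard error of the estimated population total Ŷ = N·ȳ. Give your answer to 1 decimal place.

Var(Ŷ) = N²·Var(ȳ) = N²·(1 − n/N)·s²/n.
f = 4895/43620 = 0.11221917; Var(ȳ) = 0.88778083·159/4895 = 0.028837008.
Var(Ŷ) = 43620² · 0.028837008 = 5.4868302 × 10^7.
SE(Ŷ) = √(5.4868302 × 10^7) = 7407.3.

7407.3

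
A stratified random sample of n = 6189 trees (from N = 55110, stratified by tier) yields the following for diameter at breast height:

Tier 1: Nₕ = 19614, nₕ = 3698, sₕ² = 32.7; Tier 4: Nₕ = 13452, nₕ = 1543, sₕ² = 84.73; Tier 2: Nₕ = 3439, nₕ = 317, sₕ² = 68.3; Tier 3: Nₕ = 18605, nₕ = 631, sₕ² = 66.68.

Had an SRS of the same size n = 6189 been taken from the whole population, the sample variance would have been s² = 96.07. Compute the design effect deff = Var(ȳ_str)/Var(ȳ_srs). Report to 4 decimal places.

Var(ȳ_str) = Σ Wₕ²(1−fₕ)sₕ²/nₕ with Wₕ = Nₕ/55110:
  Tier 1: (19614/55110)²·(1−3698/19614)·32.7/3698 = 9.0890842 × 10^-4
  Tier 4: (13452/55110)²·(1−1543/13452)·84.73/1543 = 0.0028964939
  Tier 2: (3439/55110)²·(1−317/3439)·68.3/317 = 7.6166797 × 10^-4
  Tier 3: (18605/55110)²·(1−631/18605)·66.68/631 = 0.01163536
  → Var(ȳ_str) = 0.01620243.
Var(ȳ_srs) = (1 − 6189/55110)·96.07/6189 = 0.013779461.
deff = 0.01620243 / 0.013779461 = 1.1758.

1.1758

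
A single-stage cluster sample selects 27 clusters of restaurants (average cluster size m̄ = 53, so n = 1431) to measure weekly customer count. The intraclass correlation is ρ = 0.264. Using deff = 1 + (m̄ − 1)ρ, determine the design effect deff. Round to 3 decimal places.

14.728

deff = 1 + (53 − 1)·0.264 = 1 + 13.728 = 14.728.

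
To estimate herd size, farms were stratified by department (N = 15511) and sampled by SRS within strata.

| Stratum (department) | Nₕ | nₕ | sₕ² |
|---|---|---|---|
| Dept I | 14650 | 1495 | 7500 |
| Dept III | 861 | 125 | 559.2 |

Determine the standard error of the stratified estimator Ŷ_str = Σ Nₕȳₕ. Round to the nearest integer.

Var(Ŷ_str) = Σₕ Nₕ²(1 − fₕ)sₕ²/nₕ.
Dept I: 14650²·(1 − 1495/14650)·7500/1495 = 9.6682651 × 10^8.
Dept III: 861²·(1 − 125/861)·559.2/125 = 2.8349024 × 10^6.
Sum = 9.6966141 × 10^8.
SE = √(9.6966141 × 10^8) = 31139.

31139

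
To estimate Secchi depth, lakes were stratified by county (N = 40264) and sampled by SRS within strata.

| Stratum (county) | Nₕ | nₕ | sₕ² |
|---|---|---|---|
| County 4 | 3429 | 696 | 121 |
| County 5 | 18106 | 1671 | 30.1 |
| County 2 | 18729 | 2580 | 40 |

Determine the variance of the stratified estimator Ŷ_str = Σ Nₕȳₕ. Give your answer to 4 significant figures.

Var(Ŷ_str) = Σₕ Nₕ²(1 − fₕ)sₕ²/nₕ.
County 4: 3429²·(1 − 696/3429)·121/696 = 1.6292332 × 10^6.
County 5: 18106²·(1 − 1671/18106)·30.1/1671 = 5.3602157 × 10^6.
County 2: 18729²·(1 − 2580/18729)·40/2580 = 4.6892189 × 10^6.
Sum = 1.1678668 × 10^7.

1.168 × 10^7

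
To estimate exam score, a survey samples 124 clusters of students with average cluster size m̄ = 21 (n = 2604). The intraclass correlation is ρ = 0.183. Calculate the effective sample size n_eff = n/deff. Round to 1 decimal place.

558.8

deff = 1 + (21 − 1)·0.183 = 1 + 3.66 = 4.66.
n_eff = 2604 / 4.66 = 558.8.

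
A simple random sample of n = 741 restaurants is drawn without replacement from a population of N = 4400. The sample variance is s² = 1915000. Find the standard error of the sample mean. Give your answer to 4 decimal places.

46.3586

Under SRS without replacement, Var(ȳ) = (1 − f)·s²/n with f = n/N = 741/4400 = 0.16840909.
Var(ȳ) = (1 − 0.16840909)·1915000/741 = 0.83159091·2584.3455 = 2149.1182.
SE(ȳ) = √(2149.1182) = 46.3586.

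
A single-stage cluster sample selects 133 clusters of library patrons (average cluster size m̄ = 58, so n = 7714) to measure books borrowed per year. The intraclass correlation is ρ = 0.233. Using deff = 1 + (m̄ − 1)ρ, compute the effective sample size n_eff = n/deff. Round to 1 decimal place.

deff = 1 + (58 − 1)·0.233 = 1 + 13.281 = 14.281.
n_eff = 7714 / 14.281 = 540.2.

540.2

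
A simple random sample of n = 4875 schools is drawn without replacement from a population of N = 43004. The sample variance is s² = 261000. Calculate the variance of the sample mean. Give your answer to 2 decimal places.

47.47

Under SRS without replacement, Var(ȳ) = (1 − f)·s²/n with f = n/N = 4875/43004 = 0.11336155.
Var(ȳ) = (1 − 0.11336155)·261000/4875 = 0.88663845·53.538462 = 47.469259.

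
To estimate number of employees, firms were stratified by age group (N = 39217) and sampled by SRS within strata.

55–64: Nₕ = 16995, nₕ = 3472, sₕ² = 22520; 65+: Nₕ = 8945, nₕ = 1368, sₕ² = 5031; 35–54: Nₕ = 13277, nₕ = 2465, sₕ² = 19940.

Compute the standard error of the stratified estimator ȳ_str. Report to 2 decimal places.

Var(ȳ_str) = Σₕ Wₕ²(1 − fₕ)sₕ²/nₕ with Wₕ = Nₕ/N, N = 39217.
55–64: Wₕ = 0.43335798; term = 0.43335798²·(1 − 0.20429538)·22520/3472 = 0.9692463.
65+: Wₕ = 0.22808986; term = 0.22808986²·(1 − 0.15293460)·5031/1368 = 0.16206794.
35–54: Wₕ = 0.33855216; term = 0.33855216²·(1 − 0.18565941)·19940/2465 = 0.75503222.
Sum = 1.8863465.
SE = √(1.8863465) = 1.37.

1.37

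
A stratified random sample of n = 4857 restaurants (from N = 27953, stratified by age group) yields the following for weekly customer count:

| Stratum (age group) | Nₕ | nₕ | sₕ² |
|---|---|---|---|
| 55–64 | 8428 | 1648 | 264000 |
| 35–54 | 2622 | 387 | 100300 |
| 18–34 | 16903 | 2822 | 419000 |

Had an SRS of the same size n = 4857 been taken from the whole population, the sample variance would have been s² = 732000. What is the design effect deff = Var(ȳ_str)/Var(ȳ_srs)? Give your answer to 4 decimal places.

Var(ȳ_str) = Σ Wₕ²(1−fₕ)sₕ²/nₕ with Wₕ = Nₕ/27953:
  55–64: (8428/27953)²·(1−1648/8428)·264000/1648 = 11.715049
  35–54: (2622/27953)²·(1−387/2622)·100300/387 = 1.9437631
  18–34: (16903/27953)²·(1−2822/16903)·419000/2822 = 45.226966
  → Var(ȳ_str) = 58.885778.
Var(ȳ_srs) = (1 − 4857/27953)·732000/4857 = 124.5235.
deff = 58.885778 / 124.5235 = 0.4729.

0.4729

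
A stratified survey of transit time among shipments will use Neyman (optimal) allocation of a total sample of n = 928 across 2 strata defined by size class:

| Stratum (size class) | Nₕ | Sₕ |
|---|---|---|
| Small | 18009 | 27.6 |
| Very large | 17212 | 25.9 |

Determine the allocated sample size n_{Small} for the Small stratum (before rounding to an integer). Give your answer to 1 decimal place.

489.2

Neyman allocation: nₕ = n·NₕSₕ / Σⱼ NⱼSⱼ.
Σ NⱼSⱼ = 18009·27.6 + 17212·25.9 = 942839.2.
n_{Small} = 928·18009·27.6 / 942839.2 = 489.2.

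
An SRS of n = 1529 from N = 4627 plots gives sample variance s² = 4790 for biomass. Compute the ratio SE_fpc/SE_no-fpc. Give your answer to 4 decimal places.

f = n/N = 1529/4627 = 0.33045170.
SE_no-fpc = √(s²/n) = 1.7699623; SE_fpc = √((1−f)s²/n) = 1.4482881.
Ratio = √(1−f) = 0.81825931.

0.8183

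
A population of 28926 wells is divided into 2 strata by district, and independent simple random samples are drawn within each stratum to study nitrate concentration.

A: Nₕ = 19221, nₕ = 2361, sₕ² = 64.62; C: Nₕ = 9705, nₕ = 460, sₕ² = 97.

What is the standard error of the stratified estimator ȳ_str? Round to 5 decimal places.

0.18224

Var(ȳ_str) = Σₕ Wₕ²(1 − fₕ)sₕ²/nₕ with Wₕ = Nₕ/N, N = 28926.
A: Wₕ = 0.66448870; term = 0.66448870²·(1 − 0.12283440)·64.62/2361 = 0.010600534.
C: Wₕ = 0.33551130; term = 0.33551130²·(1 − 0.04739825)·97/460 = 0.022612032.
Sum = 0.033212566.
SE = √(0.033212566) = 0.18224.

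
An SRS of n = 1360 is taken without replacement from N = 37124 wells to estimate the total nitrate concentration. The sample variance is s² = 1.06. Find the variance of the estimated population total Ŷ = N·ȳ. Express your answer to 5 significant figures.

Var(Ŷ) = N²·Var(ȳ) = N²·(1 − n/N)·s²/n.
f = 1360/37124 = 0.03663398; Var(ȳ) = 0.96336602·1.06/1360 = 7.5085881 × 10^-4.
Var(Ŷ) = 37124² · (7.5085881 × 10^-4) = 1.0348271 × 10^6.

1.0348 × 10^6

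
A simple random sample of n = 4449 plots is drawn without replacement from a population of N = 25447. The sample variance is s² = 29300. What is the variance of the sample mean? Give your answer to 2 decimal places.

Under SRS without replacement, Var(ȳ) = (1 − f)·s²/n with f = n/N = 4449/25447 = 0.17483397.
Var(ȳ) = (1 − 0.17483397)·29300/4449 = 0.82516603·6.5857496 = 5.4343369.

5.43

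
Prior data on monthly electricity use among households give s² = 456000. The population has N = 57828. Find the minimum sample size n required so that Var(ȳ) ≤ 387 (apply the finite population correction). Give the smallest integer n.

Without fpc, n₀ = s²/D = 456000/387 = 1178.2946.
With fpc, (1 − n/N)·s²/n ≤ D requires n ≥ n₀/(1 + n₀/N) = 1178.2946/(1 + 1178.2946/57828) = 1154.7653.
Rounding up, n = 1155.

1155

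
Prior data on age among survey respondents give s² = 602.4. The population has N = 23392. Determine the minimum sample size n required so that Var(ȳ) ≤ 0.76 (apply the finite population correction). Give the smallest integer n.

Without fpc, n₀ = s²/D = 602.4/0.76 = 792.6316.
With fpc, (1 − n/N)·s²/n ≤ D requires n ≥ n₀/(1 + n₀/N) = 792.6316/(1 + 792.6316/23392) = 766.6537.
Rounding up, n = 767.

767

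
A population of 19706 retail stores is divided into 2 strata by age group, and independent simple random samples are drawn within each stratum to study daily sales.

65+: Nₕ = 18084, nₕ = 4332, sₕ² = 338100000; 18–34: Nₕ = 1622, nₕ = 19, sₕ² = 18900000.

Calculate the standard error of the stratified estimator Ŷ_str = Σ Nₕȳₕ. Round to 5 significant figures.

Var(Ŷ_str) = Σₕ Nₕ²(1 − fₕ)sₕ²/nₕ.
65+: 18084²·(1 − 4332/18084)·338100000/4332 = 1.9409622 × 10^13.
18–34: 1622²·(1 − 19/1622)·18900000/19 = 2.5863814 × 10^12.
Sum = 2.1996003 × 10^13.
SE = √(2.1996003 × 10^13) = 4.6900 × 10^6.

4.6900 × 10^6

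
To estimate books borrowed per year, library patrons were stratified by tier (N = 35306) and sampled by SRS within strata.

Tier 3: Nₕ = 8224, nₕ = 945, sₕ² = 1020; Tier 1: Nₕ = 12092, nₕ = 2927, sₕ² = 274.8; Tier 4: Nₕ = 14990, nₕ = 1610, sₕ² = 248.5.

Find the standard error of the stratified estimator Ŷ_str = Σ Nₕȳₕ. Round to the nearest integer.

Var(Ŷ_str) = Σₕ Nₕ²(1 − fₕ)sₕ²/nₕ.
Tier 3: 8224²·(1 − 945/8224)·1020/945 = 6.4613488 × 10^7.
Tier 1: 12092²·(1 − 2927/12092)·274.8/2927 = 1.0404581 × 10^7.
Tier 4: 14990²·(1 − 1610/14990)·248.5/1610 = 3.0956957 × 10^7.
Sum = 1.0597503 × 10^8.
SE = √(1.0597503 × 10^8) = 10294.

10294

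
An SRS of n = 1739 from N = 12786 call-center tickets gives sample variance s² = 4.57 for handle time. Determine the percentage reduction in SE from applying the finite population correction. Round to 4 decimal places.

f = n/N = 1739/12786 = 0.13600813.
SE_no-fpc = √(s²/n) = 0.051263506; SE_fpc = √((1−f)s²/n) = 0.047650025.
Ratio = √(1−f) = 0.92951163. Reduction = 100·(1 − 0.92951163) = 7.0488%.

7.0488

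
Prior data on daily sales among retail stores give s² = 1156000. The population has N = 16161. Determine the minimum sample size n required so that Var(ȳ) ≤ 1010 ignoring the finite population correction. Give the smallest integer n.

Without fpc, n₀ = s²/D = 1156000/1010 = 1144.5545.
Rounding up, n = 1145.

1145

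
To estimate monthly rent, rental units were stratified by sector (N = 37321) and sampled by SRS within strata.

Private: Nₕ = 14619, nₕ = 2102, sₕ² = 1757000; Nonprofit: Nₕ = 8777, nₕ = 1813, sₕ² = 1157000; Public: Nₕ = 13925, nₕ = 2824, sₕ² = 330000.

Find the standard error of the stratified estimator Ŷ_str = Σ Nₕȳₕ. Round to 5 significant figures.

Var(Ŷ_str) = Σₕ Nₕ²(1 − fₕ)sₕ²/nₕ.
Private: 14619²·(1 − 2102/14619)·1757000/2102 = 1.5295264 × 10^11.
Nonprofit: 8777²·(1 − 1813/8777)·1157000/1813 = 3.9006808 × 10^10.
Public: 13925²·(1 − 2824/13925)·330000/2824 = 1.8063693 × 10^10.
Sum = 2.1002314 × 10^11.
SE = √(2.1002314 × 10^11) = 458280.

458280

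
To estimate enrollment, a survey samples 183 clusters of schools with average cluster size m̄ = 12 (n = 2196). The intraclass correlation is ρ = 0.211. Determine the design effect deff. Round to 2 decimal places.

deff = 1 + (12 − 1)·0.211 = 1 + 2.321 = 3.321.

3.32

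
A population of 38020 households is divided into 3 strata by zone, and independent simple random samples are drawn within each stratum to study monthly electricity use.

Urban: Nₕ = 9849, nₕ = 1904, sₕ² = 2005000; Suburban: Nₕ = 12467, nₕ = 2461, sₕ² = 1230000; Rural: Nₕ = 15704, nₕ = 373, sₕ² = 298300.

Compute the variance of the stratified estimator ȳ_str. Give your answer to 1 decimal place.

Var(ȳ_str) = Σₕ Wₕ²(1 − fₕ)sₕ²/nₕ with Wₕ = Nₕ/N, N = 38020.
Urban: Wₕ = 0.25904787; term = 0.25904787²·(1 − 0.19331912)·2005000/1904 = 57.004514.
Suburban: Wₕ = 0.32790637; term = 0.32790637²·(1 − 0.19740114)·1230000/2461 = 43.131219.
Rural: Wₕ = 0.41304577; term = 0.41304577²·(1 − 0.02375191)·298300/373 = 133.199.
Sum = 233.33473.

233.3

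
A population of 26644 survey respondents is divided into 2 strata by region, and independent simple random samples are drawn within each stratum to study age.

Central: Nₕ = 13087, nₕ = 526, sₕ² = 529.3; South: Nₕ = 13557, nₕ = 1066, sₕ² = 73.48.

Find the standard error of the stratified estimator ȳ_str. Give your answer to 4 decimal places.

Var(ȳ_str) = Σₕ Wₕ²(1 − fₕ)sₕ²/nₕ with Wₕ = Nₕ/N, N = 26644.
Central: Wₕ = 0.49118000; term = 0.49118000²·(1 − 0.04019256)·529.3/526 = 0.23301379.
South: Wₕ = 0.50882000; term = 0.50882000²·(1 − 0.07863097)·73.48/1066 = 0.016442729.
Sum = 0.24945652.
SE = √(0.24945652) = 0.4995.

0.4995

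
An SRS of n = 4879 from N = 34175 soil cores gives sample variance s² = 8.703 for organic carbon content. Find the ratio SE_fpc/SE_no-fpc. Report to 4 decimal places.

0.9259

f = n/N = 4879/34175 = 0.14276518.
SE_no-fpc = √(s²/n) = 0.042234668; SE_fpc = √((1−f)s²/n) = 0.039103802.
Ratio = √(1−f) = 0.92586976.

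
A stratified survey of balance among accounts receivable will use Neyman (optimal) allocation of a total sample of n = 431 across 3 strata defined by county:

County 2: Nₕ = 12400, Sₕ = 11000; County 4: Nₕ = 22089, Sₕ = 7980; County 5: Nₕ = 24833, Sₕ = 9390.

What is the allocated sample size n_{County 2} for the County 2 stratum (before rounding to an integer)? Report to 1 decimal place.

Neyman allocation: nₕ = n·NₕSₕ / Σⱼ NⱼSⱼ.
Σ NⱼSⱼ = 12400·11000 + 22089·7980 + 24833·9390 = 5.4585209 × 10^8.
n_{County 2} = 431·12400·11000 / (5.4585209 × 10^8) = 107.7.

107.7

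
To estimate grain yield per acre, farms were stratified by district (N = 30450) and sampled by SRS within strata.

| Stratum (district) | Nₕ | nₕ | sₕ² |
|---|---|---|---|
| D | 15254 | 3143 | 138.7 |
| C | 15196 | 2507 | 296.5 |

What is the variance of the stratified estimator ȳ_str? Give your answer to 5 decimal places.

0.03339

Var(ȳ_str) = Σₕ Wₕ²(1 − fₕ)sₕ²/nₕ with Wₕ = Nₕ/N, N = 30450.
D: Wₕ = 0.50095238; term = 0.50095238²·(1 − 0.20604432)·138.7/3143 = 0.0087926793.
C: Wₕ = 0.49904762; term = 0.49904762²·(1 − 0.16497763)·296.5/2507 = 0.024595319.
Sum = 0.033387998.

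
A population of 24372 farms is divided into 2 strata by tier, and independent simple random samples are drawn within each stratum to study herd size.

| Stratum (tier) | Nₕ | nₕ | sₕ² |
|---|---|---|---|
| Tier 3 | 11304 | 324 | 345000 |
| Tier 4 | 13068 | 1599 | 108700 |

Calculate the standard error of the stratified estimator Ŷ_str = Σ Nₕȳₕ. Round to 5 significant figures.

377290

Var(Ŷ_str) = Σₕ Nₕ²(1 − fₕ)sₕ²/nₕ.
Tier 3: 11304²·(1 − 324/11304)·345000/324 = 1.321626 × 10^11.
Tier 4: 13068²·(1 − 1599/13068)·108700/1599 = 1.0188629 × 10^10.
Sum = 1.4235123 × 10^11.
SE = √(1.4235123 × 10^11) = 377290.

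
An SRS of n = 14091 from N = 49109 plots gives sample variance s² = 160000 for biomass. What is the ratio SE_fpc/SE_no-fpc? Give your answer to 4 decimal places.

f = n/N = 14091/49109 = 0.28693315.
SE_no-fpc = √(s²/n) = 3.3696833; SE_fpc = √((1−f)s²/n) = 2.8454713.
Ratio = √(1−f) = 0.84443286.

0.8444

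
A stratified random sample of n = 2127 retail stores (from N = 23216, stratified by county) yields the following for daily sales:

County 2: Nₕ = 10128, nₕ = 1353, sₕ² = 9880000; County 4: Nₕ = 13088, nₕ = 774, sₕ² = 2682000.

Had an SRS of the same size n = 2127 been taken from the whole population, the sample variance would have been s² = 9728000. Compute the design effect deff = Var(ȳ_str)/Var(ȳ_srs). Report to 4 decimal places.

Var(ȳ_str) = Σ Wₕ²(1−fₕ)sₕ²/nₕ with Wₕ = Nₕ/23216:
  County 2: (10128/23216)²·(1−1353/10128)·9880000/1353 = 1204.0795
  County 4: (13088/23216)²·(1−774/13088)·2682000/774 = 1036.1329
  → Var(ȳ_str) = 2240.2124.
Var(ȳ_srs) = (1 − 2127/23216)·9728000/2127 = 4154.5564.
deff = 2240.2124 / 4154.5564 = 0.5392.

0.5392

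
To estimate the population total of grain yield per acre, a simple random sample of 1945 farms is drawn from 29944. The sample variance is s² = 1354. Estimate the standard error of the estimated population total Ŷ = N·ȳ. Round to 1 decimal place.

24158.8

Var(Ŷ) = N²·Var(ȳ) = N²·(1 − n/N)·s²/n.
f = 1945/29944 = 0.06495458; Var(ȳ) = 0.93504542·1354/1945 = 0.65092622.
Var(Ŷ) = 29944² · 0.65092622 = 5.8364853 × 10^8.
SE(Ŷ) = √(5.8364853 × 10^8) = 24158.8.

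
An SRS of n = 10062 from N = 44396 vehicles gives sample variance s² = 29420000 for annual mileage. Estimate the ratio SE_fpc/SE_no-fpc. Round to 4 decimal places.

f = n/N = 10062/44396 = 0.22664204.
SE_no-fpc = √(s²/n) = 54.07284; SE_fpc = √((1−f)s²/n) = 47.552073.
Ratio = √(1−f) = 0.87940773.

0.8794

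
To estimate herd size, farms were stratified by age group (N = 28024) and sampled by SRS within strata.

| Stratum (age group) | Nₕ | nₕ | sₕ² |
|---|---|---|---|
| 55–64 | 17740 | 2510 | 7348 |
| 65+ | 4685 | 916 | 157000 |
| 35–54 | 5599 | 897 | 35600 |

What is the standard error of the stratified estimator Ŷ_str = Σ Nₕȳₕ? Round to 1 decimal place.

69730.1

Var(Ŷ_str) = Σₕ Nₕ²(1 − fₕ)sₕ²/nₕ.
55–64: 17740²·(1 − 2510/17740)·7348/2510 = 7.9094984 × 10^8.
65+: 4685²·(1 − 916/4685)·157000/916 = 3.0264947 × 10^9.
35–54: 5599²·(1 − 897/5599)·35600/897 = 1.0448421 × 10^9.
Sum = 4.8622866 × 10^9.
SE = √(4.8622866 × 10^9) = 69730.1.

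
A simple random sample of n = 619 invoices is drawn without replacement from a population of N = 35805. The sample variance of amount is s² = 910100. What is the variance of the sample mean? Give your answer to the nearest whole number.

1445

Under SRS without replacement, Var(ȳ) = (1 − f)·s²/n with f = n/N = 619/35805 = 0.01728809.
Var(ȳ) = (1 − 0.01728809)·910100/619 = 0.98271191·1470.2746 = 1444.8564.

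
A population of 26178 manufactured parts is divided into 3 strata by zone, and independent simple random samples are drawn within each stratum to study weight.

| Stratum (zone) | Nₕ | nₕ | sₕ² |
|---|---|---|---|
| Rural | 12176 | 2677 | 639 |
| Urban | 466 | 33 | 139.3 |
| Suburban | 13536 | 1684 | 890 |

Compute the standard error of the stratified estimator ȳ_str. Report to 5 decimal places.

Var(ȳ_str) = Σₕ Wₕ²(1 − fₕ)sₕ²/nₕ with Wₕ = Nₕ/N, N = 26178.
Rural: Wₕ = 0.46512339; term = 0.46512339²·(1 − 0.21985874)·639/2677 = 0.040286736.
Urban: Wₕ = 0.01780121; term = 0.01780121²·(1 − 0.07081545)·139.3/33 = 0.0012429054.
Suburban: Wₕ = 0.51707541; term = 0.51707541²·(1 − 0.12440898)·890/1684 = 0.12372486.
Sum = 0.1652545.
SE = √(0.1652545) = 0.40652.

0.40652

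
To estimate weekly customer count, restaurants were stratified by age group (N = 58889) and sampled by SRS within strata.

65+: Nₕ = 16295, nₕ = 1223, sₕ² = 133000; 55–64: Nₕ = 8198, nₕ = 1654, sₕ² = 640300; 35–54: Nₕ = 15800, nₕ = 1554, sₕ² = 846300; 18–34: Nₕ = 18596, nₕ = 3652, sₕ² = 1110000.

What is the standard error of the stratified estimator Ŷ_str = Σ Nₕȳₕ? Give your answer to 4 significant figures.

504500

Var(Ŷ_str) = Σₕ Nₕ²(1 − fₕ)sₕ²/nₕ.
65+: 16295²·(1 − 1223/16295)·133000/1223 = 2.6708558 × 10^10.
55–64: 8198²·(1 − 1654/8198)·640300/1654 = 2.0768216 × 10^10.
35–54: 15800²·(1 − 1554/15800)·846300/1554 = 1.2258105 × 10^11.
18–34: 18596²·(1 − 3652/18596)·1110000/3652 = 8.4465354 × 10^10.
Sum = 2.5452318 × 10^11.
SE = √(2.5452318 × 10^11) = 504500.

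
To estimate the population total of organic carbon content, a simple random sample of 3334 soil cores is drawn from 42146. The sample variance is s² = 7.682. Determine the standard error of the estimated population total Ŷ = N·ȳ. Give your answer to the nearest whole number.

1941

Var(Ŷ) = N²·Var(ȳ) = N²·(1 − n/N)·s²/n.
f = 3334/42146 = 0.07910596; Var(ȳ) = 0.92089404·7.682/3334 = 0.002121868.
Var(Ŷ) = 42146² · 0.002121868 = 3.769043 × 10^6.
SE(Ŷ) = √(3.769043 × 10^6) = 1941.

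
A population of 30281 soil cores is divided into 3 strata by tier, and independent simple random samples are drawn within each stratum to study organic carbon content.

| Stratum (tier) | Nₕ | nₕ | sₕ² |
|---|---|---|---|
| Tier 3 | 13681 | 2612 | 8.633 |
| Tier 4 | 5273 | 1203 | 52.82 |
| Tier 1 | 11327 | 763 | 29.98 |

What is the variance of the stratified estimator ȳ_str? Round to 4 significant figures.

0.006701

Var(ȳ_str) = Σₕ Wₕ²(1 − fₕ)sₕ²/nₕ with Wₕ = Nₕ/N, N = 30281.
Tier 3: Wₕ = 0.45180146; term = 0.45180146²·(1 − 0.19092172)·8.633/2612 = 5.4585133 × 10^-4.
Tier 4: Wₕ = 0.17413560; term = 0.17413560²·(1 − 0.22814337)·52.82/1203 = 0.0010276483.
Tier 1: Wₕ = 0.37406294; term = 0.37406294²·(1 − 0.06736117)·29.98/763 = 0.0051275506.
Sum = 0.0067010502.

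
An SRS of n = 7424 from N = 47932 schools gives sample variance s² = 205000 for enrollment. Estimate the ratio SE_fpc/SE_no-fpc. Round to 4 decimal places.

0.9193

f = n/N = 7424/47932 = 0.15488609.
SE_no-fpc = √(s²/n) = 5.2548213; SE_fpc = √((1−f)s²/n) = 4.8307613.
Ratio = √(1−f) = 0.91930077.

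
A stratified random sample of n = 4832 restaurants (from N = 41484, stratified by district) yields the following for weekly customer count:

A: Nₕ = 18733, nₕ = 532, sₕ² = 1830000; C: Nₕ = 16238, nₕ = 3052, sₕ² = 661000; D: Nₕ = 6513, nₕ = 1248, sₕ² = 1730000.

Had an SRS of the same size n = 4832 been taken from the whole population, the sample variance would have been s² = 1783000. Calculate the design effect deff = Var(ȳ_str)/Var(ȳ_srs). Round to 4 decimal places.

2.2578

Var(ȳ_str) = Σ Wₕ²(1−fₕ)sₕ²/nₕ with Wₕ = Nₕ/41484:
  A: (18733/41484)²·(1−532/18733)·1830000/532 = 681.52343
  C: (16238/41484)²·(1−3052/16238)·661000/3052 = 26.946433
  D: (6513/41484)²·(1−1248/6513)·1730000/1248 = 27.621657
  → Var(ȳ_str) = 736.09152.
Var(ȳ_srs) = (1 − 4832/41484)·1783000/4832 = 326.01792.
deff = 736.09152 / 326.01792 = 2.2578.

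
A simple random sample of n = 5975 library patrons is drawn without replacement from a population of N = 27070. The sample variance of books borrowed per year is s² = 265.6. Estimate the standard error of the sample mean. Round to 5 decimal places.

0.18612

Under SRS without replacement, Var(ȳ) = (1 − f)·s²/n with f = n/N = 5975/27070 = 0.22072405.
Var(ȳ) = (1 − 0.22072405)·265.6/5975 = 0.77927595·0.044451883 = 0.034640283.
SE(ȳ) = √(0.034640283) = 0.18612.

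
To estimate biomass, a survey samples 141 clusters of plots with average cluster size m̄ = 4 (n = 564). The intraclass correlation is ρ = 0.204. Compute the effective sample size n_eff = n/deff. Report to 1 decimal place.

deff = 1 + (4 − 1)·0.204 = 1 + 0.612 = 1.612.
n_eff = 564 / 1.612 = 349.9.

349.9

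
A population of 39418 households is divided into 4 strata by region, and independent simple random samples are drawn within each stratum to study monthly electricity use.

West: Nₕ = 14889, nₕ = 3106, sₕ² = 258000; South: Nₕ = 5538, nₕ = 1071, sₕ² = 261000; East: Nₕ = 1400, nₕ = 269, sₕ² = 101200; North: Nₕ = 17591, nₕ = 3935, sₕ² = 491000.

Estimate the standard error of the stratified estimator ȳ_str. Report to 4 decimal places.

Var(ȳ_str) = Σₕ Wₕ²(1 − fₕ)sₕ²/nₕ with Wₕ = Nₕ/N, N = 39418.
West: Wₕ = 0.37772084; term = 0.37772084²·(1 − 0.20861038)·258000/3106 = 9.3788695.
South: Wₕ = 0.14049419; term = 0.14049419²·(1 − 0.19339112)·261000/1071 = 3.8799915.
East: Wₕ = 0.03551677; term = 0.03551677²·(1 − 0.19214286)·101200/269 = 0.38338022.
North: Wₕ = 0.44626820; term = 0.44626820²·(1 − 0.22369393)·491000/3935 = 19.291306.
Sum = 32.933547.
SE = √(32.933547) = 5.7388.

5.7388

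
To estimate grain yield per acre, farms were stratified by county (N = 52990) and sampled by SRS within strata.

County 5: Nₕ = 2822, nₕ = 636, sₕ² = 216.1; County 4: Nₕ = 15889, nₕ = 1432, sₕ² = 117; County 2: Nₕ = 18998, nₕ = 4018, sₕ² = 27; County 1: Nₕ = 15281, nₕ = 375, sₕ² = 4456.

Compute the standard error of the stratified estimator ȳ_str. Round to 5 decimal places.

Var(ȳ_str) = Σₕ Wₕ²(1 − fₕ)sₕ²/nₕ with Wₕ = Nₕ/N, N = 52990.
County 5: Wₕ = 0.05325533; term = 0.05325533²·(1 − 0.22537208)·216.1/636 = 7.4647794 × 10^-4.
County 4: Wₕ = 0.29984903; term = 0.29984903²·(1 − 0.09012524)·117/1432 = 0.006683897.
County 2: Wₕ = 0.35852048; term = 0.35852048²·(1 − 0.21149595)·27/4018 = 6.8106049 × 10^-4.
County 1: Wₕ = 0.28837517; term = 0.28837517²·(1 − 0.02454028)·4456/375 = 0.96391551.
Sum = 0.97202695.
SE = √(0.97202695) = 0.98591.

0.98591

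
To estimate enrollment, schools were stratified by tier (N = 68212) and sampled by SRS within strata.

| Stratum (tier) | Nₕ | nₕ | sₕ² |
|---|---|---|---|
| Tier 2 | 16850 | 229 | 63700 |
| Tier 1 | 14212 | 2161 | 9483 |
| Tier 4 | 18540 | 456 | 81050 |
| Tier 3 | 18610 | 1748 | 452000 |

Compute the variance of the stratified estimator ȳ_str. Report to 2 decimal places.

Var(ȳ_str) = Σₕ Wₕ²(1 − fₕ)sₕ²/nₕ with Wₕ = Nₕ/N, N = 68212.
Tier 2: Wₕ = 0.24702398; term = 0.24702398²·(1 − 0.01359050)·63700/229 = 16.743238.
Tier 1: Wₕ = 0.20835044; term = 0.20835044²·(1 − 0.15205460)·9483/2161 = 0.16152796.
Tier 4: Wₕ = 0.27179968; term = 0.27179968²·(1 − 0.02459547)·81050/456 = 12.807691.
Tier 3: Wₕ = 0.27282590; term = 0.27282590²·(1 − 0.09392800)·452000/1748 = 17.439374.
Sum = 47.151831.

47.15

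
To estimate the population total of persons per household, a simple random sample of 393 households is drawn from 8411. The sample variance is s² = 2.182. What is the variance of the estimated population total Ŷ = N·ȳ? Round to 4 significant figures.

Var(Ŷ) = N²·Var(ȳ) = N²·(1 − n/N)·s²/n.
f = 393/8411 = 0.04672453; Var(ȳ) = 0.95327547·2.182/393 = 0.0052927407.
Var(Ŷ) = 8411² · 0.0052927407 = 374434.52.

374400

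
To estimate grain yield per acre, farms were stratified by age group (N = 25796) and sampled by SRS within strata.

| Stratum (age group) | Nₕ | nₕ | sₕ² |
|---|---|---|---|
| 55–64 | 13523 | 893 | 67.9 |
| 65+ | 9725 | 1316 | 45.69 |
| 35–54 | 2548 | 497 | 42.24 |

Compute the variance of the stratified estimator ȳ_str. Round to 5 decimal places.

0.02445

Var(ȳ_str) = Σₕ Wₕ²(1 − fₕ)sₕ²/nₕ with Wₕ = Nₕ/N, N = 25796.
55–64: Wₕ = 0.52422856; term = 0.52422856²·(1 − 0.06603564)·67.9/893 = 0.019515963.
65+: Wₕ = 0.37699643; term = 0.37699643²·(1 − 0.13532134)·45.69/1316 = 0.0042667234.
35–54: Wₕ = 0.09877500; term = 0.09877500²·(1 − 0.19505495)·42.24/497 = 6.6746403 × 10^-4.
Sum = 0.02445015.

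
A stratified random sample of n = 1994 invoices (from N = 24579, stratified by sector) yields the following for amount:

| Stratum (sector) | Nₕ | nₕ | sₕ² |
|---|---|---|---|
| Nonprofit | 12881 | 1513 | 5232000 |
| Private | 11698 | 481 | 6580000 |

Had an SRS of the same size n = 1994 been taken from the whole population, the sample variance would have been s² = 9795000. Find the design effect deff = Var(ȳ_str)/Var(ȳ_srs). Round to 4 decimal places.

0.8440

Var(ȳ_str) = Σ Wₕ²(1−fₕ)sₕ²/nₕ with Wₕ = Nₕ/24579:
  Nonprofit: (12881/24579)²·(1−1513/12881)·5232000/1513 = 838.17371
  Private: (11698/24579)²·(1−481/11698)·6580000/481 = 2971.2605
  → Var(ȳ_str) = 3809.4342.
Var(ȳ_srs) = (1 − 1994/24579)·9795000/1994 = 4513.7258.
deff = 3809.4342 / 4513.7258 = 0.8440.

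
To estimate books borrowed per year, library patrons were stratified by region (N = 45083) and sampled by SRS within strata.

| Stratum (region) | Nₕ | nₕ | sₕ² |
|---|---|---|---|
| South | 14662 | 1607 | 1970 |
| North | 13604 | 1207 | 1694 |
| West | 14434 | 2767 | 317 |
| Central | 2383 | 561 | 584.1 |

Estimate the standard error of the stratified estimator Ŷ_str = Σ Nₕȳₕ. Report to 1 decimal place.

22252.2

Var(Ŷ_str) = Σₕ Nₕ²(1 − fₕ)sₕ²/nₕ.
South: 14662²·(1 − 1607/14662)·1970/1607 = 2.3464994 × 10^8.
North: 13604²·(1 − 1207/13604)·1694/1207 = 2.3669515 × 10^8.
West: 14434²·(1 − 2767/14434)·317/2767 = 1.9292833 × 10^7.
Central: 2383²·(1 − 561/2383)·584.1/561 = 4.5206071 × 10^6.
Sum = 4.9515853 × 10^8.
SE = √(4.9515853 × 10^8) = 22252.2.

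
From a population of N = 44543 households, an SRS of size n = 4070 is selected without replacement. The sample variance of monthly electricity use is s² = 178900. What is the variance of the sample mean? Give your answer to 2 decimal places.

Under SRS without replacement, Var(ȳ) = (1 − f)·s²/n with f = n/N = 4070/44543 = 0.09137238.
Var(ȳ) = (1 − 0.09137238)·178900/4070 = 0.90862762·43.955774 = 39.93943.

39.94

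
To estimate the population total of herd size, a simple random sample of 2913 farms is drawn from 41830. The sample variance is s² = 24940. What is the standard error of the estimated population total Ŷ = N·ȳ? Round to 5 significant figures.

Var(Ŷ) = N²·Var(ȳ) = N²·(1 − n/N)·s²/n.
f = 2913/41830 = 0.06963902; Var(ȳ) = 0.93036098·24940/2913 = 7.9653975.
Var(Ŷ) = 41830² · 7.9653975 = 1.3937446 × 10^10.
SE(Ŷ) = √(1.3937446 × 10^10) = 118060.

118060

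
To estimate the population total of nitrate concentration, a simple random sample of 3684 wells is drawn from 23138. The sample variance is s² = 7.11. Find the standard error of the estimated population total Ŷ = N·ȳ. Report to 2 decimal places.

932.06

Var(Ŷ) = N²·Var(ȳ) = N²·(1 − n/N)·s²/n.
f = 3684/23138 = 0.15921860; Var(ȳ) = 0.84078140·7.11/3684 = 0.0016226807.
Var(Ŷ) = 23138² · 0.0016226807 = 868729.77.
SE(Ŷ) = √(868729.77) = 932.06.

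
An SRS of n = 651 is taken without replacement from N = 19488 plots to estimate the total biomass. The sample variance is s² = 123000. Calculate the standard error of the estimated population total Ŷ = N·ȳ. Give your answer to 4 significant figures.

Var(Ŷ) = N²·Var(ȳ) = N²·(1 − n/N)·s²/n.
f = 651/19488 = 0.03340517; Var(ȳ) = 0.96659483·123000/651 = 182.62852.
Var(Ŷ) = 19488² · 182.62852 = 6.9359051 × 10^10.
SE(Ŷ) = √(6.9359051 × 10^10) = 263400.

263400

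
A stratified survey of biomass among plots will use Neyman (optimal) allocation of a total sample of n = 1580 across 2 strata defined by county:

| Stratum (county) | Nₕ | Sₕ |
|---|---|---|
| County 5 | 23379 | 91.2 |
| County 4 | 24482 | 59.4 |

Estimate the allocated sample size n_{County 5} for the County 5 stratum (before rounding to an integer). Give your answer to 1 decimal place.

939.3

Neyman allocation: nₕ = n·NₕSₕ / Σⱼ NⱼSⱼ.
Σ NⱼSⱼ = 23379·91.2 + 24482·59.4 = 3.5863956 × 10^6.
n_{County 5} = 1580·23379·91.2 / (3.5863956 × 10^6) = 939.3.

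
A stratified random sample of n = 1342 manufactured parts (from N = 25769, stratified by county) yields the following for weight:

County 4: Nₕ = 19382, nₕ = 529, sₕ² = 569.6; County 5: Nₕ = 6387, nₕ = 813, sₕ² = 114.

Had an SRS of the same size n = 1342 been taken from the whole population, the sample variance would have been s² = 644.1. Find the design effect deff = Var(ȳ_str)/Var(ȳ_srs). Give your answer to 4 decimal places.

1.3189

Var(ȳ_str) = Σ Wₕ²(1−fₕ)sₕ²/nₕ with Wₕ = Nₕ/25769:
  County 4: (19382/25769)²·(1−529/19382)·569.6/529 = 0.59251348
  County 5: (6387/25769)²·(1−813/6387)·114/813 = 0.0075176665
  → Var(ȳ_str) = 0.60003115.
Var(ȳ_srs) = (1 − 1342/25769)·644.1/1342 = 0.45496014.
deff = 0.60003115 / 0.45496014 = 1.3189.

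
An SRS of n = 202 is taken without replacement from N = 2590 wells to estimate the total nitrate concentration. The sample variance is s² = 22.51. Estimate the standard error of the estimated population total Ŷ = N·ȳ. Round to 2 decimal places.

830.19

Var(Ŷ) = N²·Var(ȳ) = N²·(1 − n/N)·s²/n.
f = 202/2590 = 0.07799228; Var(ȳ) = 0.92200772·22.51/202 = 0.10274452.
Var(Ŷ) = 2590² · 0.10274452 = 689220.51.
SE(Ŷ) = √(689220.51) = 830.19.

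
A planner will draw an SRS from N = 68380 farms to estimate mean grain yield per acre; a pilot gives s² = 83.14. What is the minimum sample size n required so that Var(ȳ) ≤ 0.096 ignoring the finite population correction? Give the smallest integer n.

867

Without fpc, n₀ = s²/D = 83.14/0.096 = 866.0417.
Rounding up, n = 867.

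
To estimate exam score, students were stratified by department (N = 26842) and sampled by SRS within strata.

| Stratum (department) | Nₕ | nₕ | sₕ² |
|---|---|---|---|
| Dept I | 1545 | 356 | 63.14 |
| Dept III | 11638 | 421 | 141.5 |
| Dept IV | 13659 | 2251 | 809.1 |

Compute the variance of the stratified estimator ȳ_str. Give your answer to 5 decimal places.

Var(ȳ_str) = Σₕ Wₕ²(1 − fₕ)sₕ²/nₕ with Wₕ = Nₕ/N, N = 26842.
Dept I: Wₕ = 0.05755905; term = 0.05755905²·(1 − 0.23042071)·63.14/356 = 4.5220481 × 10^-4.
Dept III: Wₕ = 0.43357425; term = 0.43357425²·(1 − 0.03617460)·141.5/421 = 0.060897529.
Dept IV: Wₕ = 0.50886670; term = 0.50886670²·(1 − 0.16479977)·809.1/2251 = 0.077736571.
Sum = 0.1390863.

0.13909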